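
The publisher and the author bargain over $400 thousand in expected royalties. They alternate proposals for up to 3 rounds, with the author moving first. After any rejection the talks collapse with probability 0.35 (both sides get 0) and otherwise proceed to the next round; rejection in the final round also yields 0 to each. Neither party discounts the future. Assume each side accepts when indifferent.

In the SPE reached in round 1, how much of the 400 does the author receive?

By backward induction:
Round 3 (the author proposes): rejection yields 0 for the publisher; the author offers 0 and keeps 400.
Round 2 (the publisher proposes): rejecting gives the author an expected 0.65 × 400 = 260, so the publisher offers 260, keeping 140.
Round 1 (the author proposes): rejecting gives the publisher an expected 0.65 × 140 = 91. The author offers 91 and keeps 400 − 91 = 309.

309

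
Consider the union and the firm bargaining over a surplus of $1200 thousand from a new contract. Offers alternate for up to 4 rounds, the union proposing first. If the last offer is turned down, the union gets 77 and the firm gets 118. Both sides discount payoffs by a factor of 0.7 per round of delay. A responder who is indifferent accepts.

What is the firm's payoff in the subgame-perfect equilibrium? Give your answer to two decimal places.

Solve by backward induction from round 4.
Round 4 (the firm proposes): the union gets 77 if talks fail, so the firm offers 77 and keeps 1123.
Round 3 (the union proposes): the firm can get 1123 next round, worth 0.7 × 1123 = 786.1 now, so the union offers 786.1, keeping 413.9.
Round 2 (the firm proposes): the union can get 413.9 next round, worth 0.7 × 413.9 = 289.73 now, so the firm offers 289.73, keeping 910.27.
Round 1 (the union proposes): the firm can get 910.27 next round, worth 0.7 × 910.27 = 637.189 now. The union offers 637.189 and keeps 1200 − 637.189 = 562.811.

637.19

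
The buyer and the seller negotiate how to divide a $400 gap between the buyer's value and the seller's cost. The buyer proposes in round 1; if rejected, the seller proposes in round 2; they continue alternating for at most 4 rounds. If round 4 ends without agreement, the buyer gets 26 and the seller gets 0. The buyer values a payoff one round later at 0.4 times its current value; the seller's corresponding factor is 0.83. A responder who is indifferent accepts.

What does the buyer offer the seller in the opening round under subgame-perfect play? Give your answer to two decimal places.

302.26

Solve by backward induction from round 4.
Round 4 (the seller proposes): the buyer gets 26 if talks fail, so the seller offers 26 and keeps 374.
Round 3 (the buyer proposes): the seller can get 374 next round, worth 0.83 × 374 = 310.42 now; the buyer offers that and keeps 89.58.
Round 2 (the seller proposes): the buyer can get 89.58 next round, worth 0.4 × 89.58 = 35.832 now. The seller offers 35.832 and keeps 400 − 35.832 = 364.168.
Round 1 (the buyer proposes): the seller can get 364.168 next round, worth 0.83 × 364.168 = 302.25944 now, so the buyer offers 302.25944, keeping 97.74056.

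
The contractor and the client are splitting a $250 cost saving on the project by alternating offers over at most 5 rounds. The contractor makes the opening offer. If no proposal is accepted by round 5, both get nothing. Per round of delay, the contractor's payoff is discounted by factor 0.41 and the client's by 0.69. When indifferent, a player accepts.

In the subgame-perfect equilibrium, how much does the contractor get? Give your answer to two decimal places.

Round 5 (the contractor proposes): rejection yields 0 for the client; the contractor offers 0 and keeps 250.
Round 4 (the client proposes): the contractor can get 250 next round, worth 0.41 × 250 = 102.5 now, so the client offers 102.5, keeping 147.5.
Round 3 (the contractor proposes): the client can get 147.5 next round, worth 0.69 × 147.5 = 101.775 now; the contractor offers that and keeps 148.225.
Round 2 (the client proposes): the contractor can get 148.225 next round, worth 0.41 × 148.225 = 60.77225 now; the client offers that and keeps 189.22775.
Round 1 (the contractor proposes): the client can get 189.22775 next round, worth 0.69 × 189.22775 = 130.5671475 now. The contractor offers 130.5671475 and keeps 250 − 130.5671475 = 119.4328525.

119.43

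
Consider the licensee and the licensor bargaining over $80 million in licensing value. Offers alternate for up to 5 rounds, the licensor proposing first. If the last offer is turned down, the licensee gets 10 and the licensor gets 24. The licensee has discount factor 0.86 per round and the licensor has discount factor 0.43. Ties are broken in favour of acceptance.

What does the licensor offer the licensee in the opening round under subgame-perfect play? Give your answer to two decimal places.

Round 5 (the licensor proposes): the licensee gets 10 if talks fail, so the licensor offers 10 and keeps 70.
Round 4 (the licensee proposes): the licensor can get 70 next round, worth 0.43 × 70 = 30.1 now, so the licensee offers 30.1, keeping 49.9.
Round 3 (the licensor proposes): the licensee can get 49.9 next round, worth 0.86 × 49.9 = 42.914 now. The licensor offers 42.914 and keeps 80 − 42.914 = 37.086.
Round 2 (the licensee proposes): the licensor can get 37.086 next round, worth 0.43 × 37.086 = 15.94698 now; the licensee offers that and keeps 64.05302.
Round 1 (the licensor proposes): the licensee can get 64.05302 next round, worth 0.86 × 64.05302 = 55.0855972 now, so the licensor offers 55.0855972, keeping 24.9144028.

55.09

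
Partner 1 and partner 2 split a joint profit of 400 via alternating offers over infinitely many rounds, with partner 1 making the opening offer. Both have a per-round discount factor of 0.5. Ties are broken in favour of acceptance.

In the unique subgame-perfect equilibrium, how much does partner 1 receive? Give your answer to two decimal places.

266.67

When partner 1 proposes, partner 2 accepts any offer worth at least 0.5 times what partner 2 would get by proposing next round; and vice versa.
This gives x = 400 − 0.5y and y = 400 − 0.5x, where x and y are each side's share when it proposes.
Hence (1 − 0.5·0.5)x = 400(1 − 0.5), i.e. 0.75·x = 200.
x ≈ 266.6667; partner 2's share is 400 − x ≈ 133.3333.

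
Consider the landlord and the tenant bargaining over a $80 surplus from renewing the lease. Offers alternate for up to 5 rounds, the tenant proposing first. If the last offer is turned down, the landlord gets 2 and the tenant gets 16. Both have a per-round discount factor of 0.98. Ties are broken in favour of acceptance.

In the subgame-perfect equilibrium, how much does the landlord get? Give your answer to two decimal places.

Solve by backward induction from round 5.
Round 5 (the tenant proposes): the landlord gets 2 if talks fail, so the tenant offers 2 and keeps 78.
Round 4 (the landlord proposes): the tenant can get 78 next round, worth 0.98 × 78 = 76.44 now, so the landlord offers 76.44, keeping 3.56.
Round 3 (the tenant proposes): the landlord can get 3.56 next round, worth 0.98 × 3.56 = 3.4888 now, so the tenant offers 3.4888, keeping 76.5112.
Round 2 (the landlord proposes): the tenant can get 76.5112 next round, worth 0.98 × 76.5112 = 74.980976 now; the landlord offers that and keeps 5.019024.
Round 1 (the tenant proposes): the landlord can get 5.019024 next round, worth 0.98 × 5.019024 = 4.91864352 now, so the tenant offers 4.91864352, keeping 75.08135648.

4.92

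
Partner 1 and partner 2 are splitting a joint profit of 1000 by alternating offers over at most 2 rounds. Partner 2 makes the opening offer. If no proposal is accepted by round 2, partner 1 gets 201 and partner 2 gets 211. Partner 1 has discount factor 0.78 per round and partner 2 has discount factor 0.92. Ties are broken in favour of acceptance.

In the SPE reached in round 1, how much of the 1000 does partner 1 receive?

615.42

By backward induction:
Round 2 (partner 1 proposes): partner 2 gets 211 if talks fail, so partner 1 offers 211 and keeps 789.
Round 1 (partner 2 proposes): partner 1 can get 789 next round, worth 0.78 × 789 = 615.42 now; partner 2 offers that and keeps 384.58.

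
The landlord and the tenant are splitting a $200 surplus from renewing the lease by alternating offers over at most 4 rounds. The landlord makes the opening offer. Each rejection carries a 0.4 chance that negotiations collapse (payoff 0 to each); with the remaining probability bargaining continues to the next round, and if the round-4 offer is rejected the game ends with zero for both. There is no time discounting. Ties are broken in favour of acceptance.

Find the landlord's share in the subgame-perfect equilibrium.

By backward induction:
Round 4 (the tenant proposes): the landlord will accept anything ≥ 0, so the tenant offers 0 and keeps 200.
Round 3 (the landlord proposes): rejecting gives the tenant an expected 0.6 × 200 = 120; the landlord offers that and keeps 80.
Round 2 (the tenant proposes): rejecting gives the landlord an expected 0.6 × 80 = 48, so the tenant offers 48, keeping 152.
Round 1 (the landlord proposes): rejecting gives the tenant an expected 0.6 × 152 = 91.2. The landlord offers 91.2 and keeps 200 − 91.2 = 108.8.

108.8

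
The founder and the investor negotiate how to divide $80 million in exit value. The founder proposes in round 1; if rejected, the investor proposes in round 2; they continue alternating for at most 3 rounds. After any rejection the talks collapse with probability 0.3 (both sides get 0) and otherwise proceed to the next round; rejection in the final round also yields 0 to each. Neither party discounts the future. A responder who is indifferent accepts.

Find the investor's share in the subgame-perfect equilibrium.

Round 3 (the founder proposes): the investor will accept anything ≥ 0, so the founder offers 0 and keeps 80.
Round 2 (the investor proposes): rejecting gives the founder an expected 0.7 × 80 = 56. The investor offers 56 and keeps 80 − 56 = 24.
Round 1 (the founder proposes): rejecting gives the investor an expected 0.7 × 24 = 16.8. The founder offers 16.8 and keeps 80 − 16.8 = 63.2.

16.8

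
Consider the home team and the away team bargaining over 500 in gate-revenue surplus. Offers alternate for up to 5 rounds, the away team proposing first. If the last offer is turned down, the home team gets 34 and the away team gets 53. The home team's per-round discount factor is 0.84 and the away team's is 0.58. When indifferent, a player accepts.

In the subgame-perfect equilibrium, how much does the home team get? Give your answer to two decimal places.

Round 5 (the away team proposes): the home team gets 34 if talks fail, so the away team offers 34 and keeps 466.
Round 4 (the home team proposes): the away team can get 466 next round, worth 0.58 × 466 = 270.28 now. The home team offers 270.28 and keeps 500 − 270.28 = 229.72.
Round 3 (the away team proposes): the home team can get 229.72 next round, worth 0.84 × 229.72 = 192.9648 now, so the away team offers 192.9648, keeping 307.0352.
Round 2 (the home team proposes): the away team can get 307.0352 next round, worth 0.58 × 307.0352 = 178.080416 now; the home team offers that and keeps 321.919584.
Round 1 (the away team proposes): the home team can get 321.919584 next round, worth 0.84 × 321.919584 = 270.41245056 now. The away team offers 270.41245056 and keeps 500 − 270.41245056 = 229.58754944.

270.41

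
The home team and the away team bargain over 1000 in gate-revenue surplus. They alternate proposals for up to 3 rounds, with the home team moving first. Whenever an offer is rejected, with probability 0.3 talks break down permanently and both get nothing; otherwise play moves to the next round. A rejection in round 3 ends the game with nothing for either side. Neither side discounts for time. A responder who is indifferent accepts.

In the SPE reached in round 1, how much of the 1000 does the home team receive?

By backward induction:
Round 3 (the home team proposes): rejection yields 0 for the away team; the home team offers 0 and keeps 1000.
Round 2 (the away team proposes): rejecting gives the home team an expected 0.7 × 1000 = 700. The away team offers 700 and keeps 1000 − 700 = 300.
Round 1 (the home team proposes): rejecting gives the away team an expected 0.7 × 300 = 210. The home team offers 210 and keeps 1000 − 210 = 790.

790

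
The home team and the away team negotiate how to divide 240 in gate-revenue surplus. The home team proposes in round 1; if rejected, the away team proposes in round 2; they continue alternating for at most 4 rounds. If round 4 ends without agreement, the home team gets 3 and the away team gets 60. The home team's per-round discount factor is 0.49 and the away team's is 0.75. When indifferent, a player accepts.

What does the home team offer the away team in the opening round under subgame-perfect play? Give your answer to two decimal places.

157.12

Round 4 (the away team proposes): the home team gets 3 if talks fail, so the away team offers 3 and keeps 237.
Round 3 (the home team proposes): the away team can get 237 next round, worth 0.75 × 237 = 177.75 now, so the home team offers 177.75, keeping 62.25.
Round 2 (the away team proposes): the home team can get 62.25 next round, worth 0.49 × 62.25 = 30.5025 now, so the away team offers 30.5025, keeping 209.4975.
Round 1 (the home team proposes): the away team can get 209.4975 next round, worth 0.75 × 209.4975 = 157.123125 now. The home team offers 157.123125 and keeps 240 − 157.123125 = 82.876875.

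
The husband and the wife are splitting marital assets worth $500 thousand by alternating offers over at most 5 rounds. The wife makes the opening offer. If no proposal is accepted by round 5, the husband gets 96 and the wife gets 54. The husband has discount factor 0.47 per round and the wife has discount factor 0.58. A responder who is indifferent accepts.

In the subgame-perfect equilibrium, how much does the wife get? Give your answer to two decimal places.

367.26

Round 5 (the wife proposes): the husband gets 96 if talks fail, so the wife offers 96 and keeps 404.
Round 4 (the husband proposes): the wife can get 404 next round, worth 0.58 × 404 = 234.32 now, so the husband offers 234.32, keeping 265.68.
Round 3 (the wife proposes): the husband can get 265.68 next round, worth 0.47 × 265.68 = 124.8696 now. The wife offers 124.8696 and keeps 500 − 124.8696 = 375.1304.
Round 2 (the husband proposes): the wife can get 375.1304 next round, worth 0.58 × 375.1304 = 217.575632 now, so the husband offers 217.575632, keeping 282.424368.
Round 1 (the wife proposes): the husband can get 282.424368 next round, worth 0.47 × 282.424368 = 132.73945296 now; the wife offers that and keeps 367.26054704.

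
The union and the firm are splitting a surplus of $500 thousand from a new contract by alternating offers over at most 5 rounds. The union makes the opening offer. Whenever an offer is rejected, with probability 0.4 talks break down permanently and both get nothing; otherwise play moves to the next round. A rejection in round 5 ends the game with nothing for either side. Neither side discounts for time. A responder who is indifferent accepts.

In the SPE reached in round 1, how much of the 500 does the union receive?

Round 5 (the union proposes): the firm will accept anything ≥ 0, so the union offers 0 and keeps 500.
Round 4 (the firm proposes): rejecting gives the union an expected 0.6 × 500 = 300, so the firm offers 300, keeping 200.
Round 3 (the union proposes): rejecting gives the firm an expected 0.6 × 200 = 120; the union offers that and keeps 380.
Round 2 (the firm proposes): rejecting gives the union an expected 0.6 × 380 = 228, so the firm offers 228, keeping 272.
Round 1 (the union proposes): rejecting gives the firm an expected 0.6 × 272 = 163.2; the union offers that and keeps 336.8.

336.8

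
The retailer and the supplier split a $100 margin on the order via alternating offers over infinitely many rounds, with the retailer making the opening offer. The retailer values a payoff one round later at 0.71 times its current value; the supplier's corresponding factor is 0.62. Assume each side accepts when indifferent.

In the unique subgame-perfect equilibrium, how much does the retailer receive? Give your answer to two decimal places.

67.88

Let x be the retailer's share when the retailer proposes and y be the supplier's share when the supplier proposes.
The supplier accepts iff offered ≥ 0.62·y, so x = 100 − 0.62y. Symmetrically y = 100 − 0.71x.
Substituting: x = 100 − 0.62(100 − 0.71x), giving x(1 − 0.71·0.62) = 100(1 − 0.62).
So x = 100 × 0.38 / 0.5598 ≈ 67.8814, and the supplier receives 100 − x ≈ 32.1186.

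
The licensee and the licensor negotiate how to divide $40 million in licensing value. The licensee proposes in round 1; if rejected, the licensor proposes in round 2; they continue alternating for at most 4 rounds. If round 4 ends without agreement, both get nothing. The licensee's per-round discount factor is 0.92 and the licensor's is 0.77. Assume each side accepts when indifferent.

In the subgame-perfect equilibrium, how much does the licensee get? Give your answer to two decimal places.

Round 4 (the licensor proposes): rejection yields 0 for the licensee; the licensor offers 0 and keeps 40.
Round 3 (the licensee proposes): the licensor can get 40 next round, worth 0.77 × 40 = 30.8 now, so the licensee offers 30.8, keeping 9.2.
Round 2 (the licensor proposes): the licensee can get 9.2 next round, worth 0.92 × 9.2 = 8.464 now. The licensor offers 8.464 and keeps 40 − 8.464 = 31.536.
Round 1 (the licensee proposes): the licensor can get 31.536 next round, worth 0.77 × 31.536 = 24.28272 now; the licensee offers that and keeps 15.71728.

15.72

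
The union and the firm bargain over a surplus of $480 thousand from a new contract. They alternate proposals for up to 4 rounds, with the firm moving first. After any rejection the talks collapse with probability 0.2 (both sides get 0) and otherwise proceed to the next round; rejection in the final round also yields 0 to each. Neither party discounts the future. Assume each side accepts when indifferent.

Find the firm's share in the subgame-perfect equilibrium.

Round 4 (the union proposes): rejection yields 0 for the firm; the union offers 0 and keeps 480.
Round 3 (the firm proposes): rejecting gives the union an expected 0.8 × 480 = 384, so the firm offers 384, keeping 96.
Round 2 (the union proposes): rejecting gives the firm an expected 0.8 × 96 = 76.8; the union offers that and keeps 403.2.
Round 1 (the firm proposes): rejecting gives the union an expected 0.8 × 403.2 = 322.56. The firm offers 322.56 and keeps 480 − 322.56 = 157.44.

157.44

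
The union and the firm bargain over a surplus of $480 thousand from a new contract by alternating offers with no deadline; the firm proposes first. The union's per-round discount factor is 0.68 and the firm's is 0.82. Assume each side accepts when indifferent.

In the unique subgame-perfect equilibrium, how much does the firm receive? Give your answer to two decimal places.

347.20

When the firm proposes, the union accepts any offer worth at least 0.68 times what the union would get by proposing next round; and vice versa.
This gives x = 480 − 0.68y and y = 480 − 0.82x, where x and y are each side's share when it proposes.
Hence (1 − 0.68·0.82)x = 480(1 − 0.68), i.e. 0.4424·x = 153.6.
x ≈ 347.1971; the union's share is 480 − x ≈ 132.8029.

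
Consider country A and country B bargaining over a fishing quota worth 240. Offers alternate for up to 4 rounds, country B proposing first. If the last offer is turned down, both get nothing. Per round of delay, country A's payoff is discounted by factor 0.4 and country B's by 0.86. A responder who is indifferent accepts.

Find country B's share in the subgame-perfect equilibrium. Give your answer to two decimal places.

Round 4 (country A proposes): country B will accept anything ≥ 0, so country A offers 0 and keeps 240.
Round 3 (country B proposes): country A can get 240 next round, worth 0.4 × 240 = 96 now, so country B offers 96, keeping 144.
Round 2 (country A proposes): country B can get 144 next round, worth 0.86 × 144 = 123.84 now, so country A offers 123.84, keeping 116.16.
Round 1 (country B proposes): country A can get 116.16 next round, worth 0.4 × 116.16 = 46.464 now. Country B offers 46.464 and keeps 240 − 46.464 = 193.536.

193.54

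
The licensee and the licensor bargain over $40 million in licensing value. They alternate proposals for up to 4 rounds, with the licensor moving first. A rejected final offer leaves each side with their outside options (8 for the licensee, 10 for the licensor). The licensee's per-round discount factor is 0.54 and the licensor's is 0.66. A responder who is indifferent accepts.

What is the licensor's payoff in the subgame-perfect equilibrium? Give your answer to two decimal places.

Work backward from the last round.
Round 4 (the licensee proposes): the licensor gets 10 if talks fail, so the licensee offers 10 and keeps 30.
Round 3 (the licensor proposes): the licensee can get 30 next round, worth 0.54 × 30 = 16.2 now. The licensor offers 16.2 and keeps 40 − 16.2 = 23.8.
Round 2 (the licensee proposes): the licensor can get 23.8 next round, worth 0.66 × 23.8 = 15.708 now; the licensee offers that and keeps 24.292.
Round 1 (the licensor proposes): the licensee can get 24.292 next round, worth 0.54 × 24.292 = 13.11768 now. The licensor offers 13.11768 and keeps 40 − 13.11768 = 26.88232.

26.88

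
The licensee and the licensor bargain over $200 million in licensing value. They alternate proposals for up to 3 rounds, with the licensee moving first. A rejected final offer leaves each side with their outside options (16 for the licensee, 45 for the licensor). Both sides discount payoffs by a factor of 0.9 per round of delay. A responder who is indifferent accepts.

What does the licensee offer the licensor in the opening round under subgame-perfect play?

Round 3 (the licensee proposes): the licensor gets 45 if talks fail, so the licensee offers 45 and keeps 155.
Round 2 (the licensor proposes): the licensee can get 155 next round, worth 0.9 × 155 = 139.5 now; the licensor offers that and keeps 60.5.
Round 1 (the licensee proposes): the licensor can get 60.5 next round, worth 0.9 × 60.5 = 54.45 now, so the licensee offers 54.45, keeping 145.55.

54.45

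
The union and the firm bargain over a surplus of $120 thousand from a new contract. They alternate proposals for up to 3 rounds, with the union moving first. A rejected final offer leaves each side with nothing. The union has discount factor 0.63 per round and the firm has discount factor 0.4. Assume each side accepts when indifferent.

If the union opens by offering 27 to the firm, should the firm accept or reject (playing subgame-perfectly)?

Accept

Work out the firm's continuation value if the offer is rejected.
Round 3 (the union proposes): the firm will accept anything ≥ 0, so the union offers 0 and keeps 120.
Round 2 (the firm proposes): the union can get 120 next round, worth 0.63 × 120 = 75.6 now; the firm offers that and keeps 44.4.
So by rejecting in round 1, the firm gets 44.4 next round, worth 0.4 × 44.4 = 17.76 now.
Offer 27 ≥ 17.76, so the firm accepts.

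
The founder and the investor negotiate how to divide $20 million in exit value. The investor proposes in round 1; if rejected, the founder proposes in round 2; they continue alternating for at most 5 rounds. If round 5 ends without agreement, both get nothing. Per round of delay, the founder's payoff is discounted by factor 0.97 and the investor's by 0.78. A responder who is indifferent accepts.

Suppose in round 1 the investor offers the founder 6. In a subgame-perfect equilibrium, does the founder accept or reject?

Reject

Round 5 (the investor proposes): rejection yields 0 for the founder; the investor offers 0 and keeps 20.
Round 4 (the founder proposes): the investor can get 20 next round, worth 0.78 × 20 = 15.6 now; the founder offers that and keeps 4.4.
Round 3 (the investor proposes): the founder can get 4.4 next round, worth 0.97 × 4.4 = 4.268 now, so the investor offers 4.268, keeping 15.732.
Round 2 (the founder proposes): the investor can get 15.732 next round, worth 0.78 × 15.732 = 12.27096 now; the founder offers that and keeps 7.72904.
So by rejecting in round 1, the founder gets 7.72904 next round, worth 0.97 × 7.72904 = 7.4971688 now.
Offer 6 < 7.4971688, so the founder rejects.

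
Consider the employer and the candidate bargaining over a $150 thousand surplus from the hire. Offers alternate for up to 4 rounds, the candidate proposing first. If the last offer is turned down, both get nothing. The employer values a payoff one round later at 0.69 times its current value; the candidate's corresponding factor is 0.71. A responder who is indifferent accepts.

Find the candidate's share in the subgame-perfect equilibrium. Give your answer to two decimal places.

69.28

By backward induction:
Round 4 (the employer proposes): rejection yields 0 for the candidate; the employer offers 0 and keeps 150.
Round 3 (the candidate proposes): the employer can get 150 next round, worth 0.69 × 150 = 103.5 now. The candidate offers 103.5 and keeps 150 − 103.5 = 46.5.
Round 2 (the employer proposes): the candidate can get 46.5 next round, worth 0.71 × 46.5 = 33.015 now; the employer offers that and keeps 116.985.
Round 1 (the candidate proposes): the employer can get 116.985 next round, worth 0.69 × 116.985 = 80.71965 now; the candidate offers that and keeps 69.28035.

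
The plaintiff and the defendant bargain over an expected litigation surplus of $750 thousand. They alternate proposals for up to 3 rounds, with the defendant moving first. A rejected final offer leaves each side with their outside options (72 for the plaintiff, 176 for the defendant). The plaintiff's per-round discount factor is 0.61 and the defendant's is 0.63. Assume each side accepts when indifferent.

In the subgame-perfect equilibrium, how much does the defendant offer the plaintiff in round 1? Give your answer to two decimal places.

Round 3 (the defendant proposes): the plaintiff gets 72 if talks fail, so the defendant offers 72 and keeps 678.
Round 2 (the plaintiff proposes): the defendant can get 678 next round, worth 0.63 × 678 = 427.14 now; the plaintiff offers that and keeps 322.86.
Round 1 (the defendant proposes): the plaintiff can get 322.86 next round, worth 0.61 × 322.86 = 196.9446 now, so the defendant offers 196.9446, keeping 553.0554.

196.94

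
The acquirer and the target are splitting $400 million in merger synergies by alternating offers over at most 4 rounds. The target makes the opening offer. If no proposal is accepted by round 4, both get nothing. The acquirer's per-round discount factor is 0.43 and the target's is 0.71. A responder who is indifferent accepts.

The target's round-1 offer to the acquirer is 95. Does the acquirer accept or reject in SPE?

Round 4 (the acquirer proposes): rejection yields 0 for the target; the acquirer offers 0 and keeps 400.
Round 3 (the target proposes): the acquirer can get 400 next round, worth 0.43 × 400 = 172 now. The target offers 172 and keeps 400 − 172 = 228.
Round 2 (the acquirer proposes): the target can get 228 next round, worth 0.71 × 228 = 161.88 now; the acquirer offers that and keeps 238.12.
So by rejecting in round 1, the acquirer gets 238.12 next round, worth 0.43 × 238.12 = 102.3916 now.
Offer 95 < 102.3916, so the acquirer rejects.

Reject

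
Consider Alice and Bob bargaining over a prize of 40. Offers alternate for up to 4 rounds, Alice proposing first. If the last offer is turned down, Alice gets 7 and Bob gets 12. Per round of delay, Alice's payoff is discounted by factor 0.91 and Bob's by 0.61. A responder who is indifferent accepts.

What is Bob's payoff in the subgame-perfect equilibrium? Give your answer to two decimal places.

13.37

Round 4 (Bob proposes): Alice gets 7 if talks fail, so Bob offers 7 and keeps 33.
Round 3 (Alice proposes): Bob can get 33 next round, worth 0.61 × 33 = 20.13 now, so Alice offers 20.13, keeping 19.87.
Round 2 (Bob proposes): Alice can get 19.87 next round, worth 0.91 × 19.87 = 18.0817 now, so Bob offers 18.0817, keeping 21.9183.
Round 1 (Alice proposes): Bob can get 21.9183 next round, worth 0.61 × 21.9183 = 13.370163 now; Alice offers that and keeps 26.629837.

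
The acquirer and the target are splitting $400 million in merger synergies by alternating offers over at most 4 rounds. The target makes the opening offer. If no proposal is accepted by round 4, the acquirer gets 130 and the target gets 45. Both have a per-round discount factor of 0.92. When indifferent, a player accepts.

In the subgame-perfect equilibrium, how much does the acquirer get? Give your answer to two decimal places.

305.87

Solve by backward induction from round 4.
Round 4 (the acquirer proposes): the target gets 45 if talks fail, so the acquirer offers 45 and keeps 355.
Round 3 (the target proposes): the acquirer can get 355 next round, worth 0.92 × 355 = 326.6 now, so the target offers 326.6, keeping 73.4.
Round 2 (the acquirer proposes): the target can get 73.4 next round, worth 0.92 × 73.4 = 67.528 now; the acquirer offers that and keeps 332.472.
Round 1 (the target proposes): the acquirer can get 332.472 next round, worth 0.92 × 332.472 = 305.87424 now, so the target offers 305.87424, keeping 94.12576.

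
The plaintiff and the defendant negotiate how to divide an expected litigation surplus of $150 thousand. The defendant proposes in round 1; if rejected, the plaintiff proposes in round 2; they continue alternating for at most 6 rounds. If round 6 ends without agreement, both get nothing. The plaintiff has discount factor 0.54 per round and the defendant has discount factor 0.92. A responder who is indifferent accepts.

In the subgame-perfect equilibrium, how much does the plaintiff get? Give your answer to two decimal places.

By backward induction:
Round 6 (the plaintiff proposes): rejection yields 0 for the defendant; the plaintiff offers 0 and keeps 150.
Round 5 (the defendant proposes): the plaintiff can get 150 next round, worth 0.54 × 150 = 81 now. The defendant offers 81 and keeps 150 − 81 = 69.
Round 4 (the plaintiff proposes): the defendant can get 69 next round, worth 0.92 × 69 = 63.48 now, so the plaintiff offers 63.48, keeping 86.52.
Round 3 (the defendant proposes): the plaintiff can get 86.52 next round, worth 0.54 × 86.52 = 46.7208 now; the defendant offers that and keeps 103.2792.
Round 2 (the plaintiff proposes): the defendant can get 103.2792 next round, worth 0.92 × 103.2792 = 95.016864 now. The plaintiff offers 95.016864 and keeps 150 − 95.016864 = 54.983136.
Round 1 (the defendant proposes): the plaintiff can get 54.983136 next round, worth 0.54 × 54.983136 = 29.69089344 now, so the defendant offers 29.69089344, keeping 120.30910656.

29.69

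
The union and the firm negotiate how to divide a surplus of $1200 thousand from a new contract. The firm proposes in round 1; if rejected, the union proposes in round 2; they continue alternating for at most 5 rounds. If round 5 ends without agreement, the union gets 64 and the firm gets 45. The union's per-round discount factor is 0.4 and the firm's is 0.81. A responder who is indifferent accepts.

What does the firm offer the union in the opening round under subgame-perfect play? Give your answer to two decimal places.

Solve by backward induction from round 5.
Round 5 (the firm proposes): the union gets 64 if talks fail, so the firm offers 64 and keeps 1136.
Round 4 (the union proposes): the firm can get 1136 next round, worth 0.81 × 1136 = 920.16 now. The union offers 920.16 and keeps 1200 − 920.16 = 279.84.
Round 3 (the firm proposes): the union can get 279.84 next round, worth 0.4 × 279.84 = 111.936 now. The firm offers 111.936 and keeps 1200 − 111.936 = 1088.064.
Round 2 (the union proposes): the firm can get 1088.064 next round, worth 0.81 × 1088.064 = 881.33184 now; the union offers that and keeps 318.66816.
Round 1 (the firm proposes): the union can get 318.66816 next round, worth 0.4 × 318.66816 = 127.467264 now. The firm offers 127.467264 and keeps 1200 − 127.467264 = 1072.532736.

127.47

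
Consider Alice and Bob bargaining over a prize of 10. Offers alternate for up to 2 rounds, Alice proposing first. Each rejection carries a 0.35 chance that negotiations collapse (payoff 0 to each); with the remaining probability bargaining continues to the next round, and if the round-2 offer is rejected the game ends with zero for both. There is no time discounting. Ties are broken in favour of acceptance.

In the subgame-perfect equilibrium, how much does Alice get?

By backward induction:
Round 2 (Bob proposes): Alice will accept anything ≥ 0, so Bob offers 0 and keeps 10.
Round 1 (Alice proposes): rejecting gives Bob an expected 0.65 × 10 = 6.5. Alice offers 6.5 and keeps 10 − 6.5 = 3.5.

3.5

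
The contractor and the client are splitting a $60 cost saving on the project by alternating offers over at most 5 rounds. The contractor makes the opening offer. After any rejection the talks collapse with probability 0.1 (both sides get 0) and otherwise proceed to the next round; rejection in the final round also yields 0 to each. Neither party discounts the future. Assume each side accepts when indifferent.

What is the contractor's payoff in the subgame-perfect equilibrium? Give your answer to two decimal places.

Round 5 (the contractor proposes): rejection yields 0 for the client; the contractor offers 0 and keeps 60.
Round 4 (the client proposes): rejecting gives the contractor an expected 0.9 × 60 = 54. The client offers 54 and keeps 60 − 54 = 6.
Round 3 (the contractor proposes): rejecting gives the client an expected 0.9 × 6 = 5.4; the contractor offers that and keeps 54.6.
Round 2 (the client proposes): rejecting gives the contractor an expected 0.9 × 54.6 = 49.14; the client offers that and keeps 10.86.
Round 1 (the contractor proposes): rejecting gives the client an expected 0.9 × 10.86 = 9.774; the contractor offers that and keeps 50.226.

50.23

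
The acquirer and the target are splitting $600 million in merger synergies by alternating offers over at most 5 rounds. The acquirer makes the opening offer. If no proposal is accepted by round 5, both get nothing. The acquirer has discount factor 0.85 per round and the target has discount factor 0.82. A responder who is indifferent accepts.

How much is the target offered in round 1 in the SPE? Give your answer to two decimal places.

By backward induction:
Round 5 (the acquirer proposes): the target will accept anything ≥ 0, so the acquirer offers 0 and keeps 600.
Round 4 (the target proposes): the acquirer can get 600 next round, worth 0.85 × 600 = 510 now, so the target offers 510, keeping 90.
Round 3 (the acquirer proposes): the target can get 90 next round, worth 0.82 × 90 = 73.8 now; the acquirer offers that and keeps 526.2.
Round 2 (the target proposes): the acquirer can get 526.2 next round, worth 0.85 × 526.2 = 447.27 now; the target offers that and keeps 152.73.
Round 1 (the acquirer proposes): the target can get 152.73 next round, worth 0.82 × 152.73 = 125.2386 now; the acquirer offers that and keeps 474.7614.

125.24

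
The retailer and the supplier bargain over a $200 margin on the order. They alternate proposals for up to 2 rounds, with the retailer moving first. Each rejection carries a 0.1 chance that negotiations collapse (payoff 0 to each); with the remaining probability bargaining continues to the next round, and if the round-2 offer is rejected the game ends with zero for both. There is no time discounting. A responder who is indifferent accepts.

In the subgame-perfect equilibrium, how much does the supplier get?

180

By backward induction:
Round 2 (the supplier proposes): rejection yields 0 for the retailer; the supplier offers 0 and keeps 200.
Round 1 (the retailer proposes): rejecting gives the supplier an expected 0.9 × 200 = 180, so the retailer offers 180, keeping 20.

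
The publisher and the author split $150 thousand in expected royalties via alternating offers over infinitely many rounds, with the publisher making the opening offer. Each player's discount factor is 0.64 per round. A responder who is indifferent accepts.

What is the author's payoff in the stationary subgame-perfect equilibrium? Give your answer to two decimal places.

58.54

In a stationary SPE each proposer offers the other exactly their discounted continuation value.
If the publisher keeps x when proposing and the author keeps y when proposing, then x = 150 − 0.64y and y = 150 − 0.64x.
Solving: x = 150(1 − 0.64) / (1 − 0.64·0.64) = 54 / 0.5904 ≈ 91.4634.
The author gets 150 − 91.4634 ≈ 58.5366.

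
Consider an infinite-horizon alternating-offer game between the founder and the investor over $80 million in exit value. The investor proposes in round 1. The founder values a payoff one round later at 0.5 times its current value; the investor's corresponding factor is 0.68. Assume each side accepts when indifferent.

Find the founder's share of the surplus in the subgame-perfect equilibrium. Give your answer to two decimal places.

19.39

Let x be the investor's share when the investor proposes and y be the founder's share when the founder proposes.
The founder accepts iff offered ≥ 0.5·y, so x = 80 − 0.5y. Symmetrically y = 80 − 0.68x.
Substituting: x = 80 − 0.5(80 − 0.68x), giving x(1 − 0.68·0.5) = 80(1 − 0.5).
So x = 80 × 0.5 / 0.66 ≈ 60.6061, and the founder receives 80 − x ≈ 19.3939.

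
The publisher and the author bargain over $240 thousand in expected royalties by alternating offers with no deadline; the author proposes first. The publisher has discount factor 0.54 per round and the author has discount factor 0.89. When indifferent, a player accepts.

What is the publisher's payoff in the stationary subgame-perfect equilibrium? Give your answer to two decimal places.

27.45

Let x be the author's share when the author proposes and y be the publisher's share when the publisher proposes.
The publisher accepts iff offered ≥ 0.54·y, so x = 240 − 0.54y. Symmetrically y = 240 − 0.89x.
Substituting: x = 240 − 0.54(240 − 0.89x), giving x(1 − 0.89·0.54) = 240(1 − 0.54).
So x = 240 × 0.46 / 0.5194 ≈ 212.5529, and the publisher receives 240 − x ≈ 27.4471.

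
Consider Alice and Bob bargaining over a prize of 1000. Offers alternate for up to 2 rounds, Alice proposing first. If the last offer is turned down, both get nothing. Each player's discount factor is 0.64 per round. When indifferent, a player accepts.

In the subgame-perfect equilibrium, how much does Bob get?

640

Round 2 (Bob proposes): rejection yields 0 for Alice; Bob offers 0 and keeps 1000.
Round 1 (Alice proposes): Bob can get 1000 next round, worth 0.64 × 1000 = 640 now, so Alice offers 640, keeping 360.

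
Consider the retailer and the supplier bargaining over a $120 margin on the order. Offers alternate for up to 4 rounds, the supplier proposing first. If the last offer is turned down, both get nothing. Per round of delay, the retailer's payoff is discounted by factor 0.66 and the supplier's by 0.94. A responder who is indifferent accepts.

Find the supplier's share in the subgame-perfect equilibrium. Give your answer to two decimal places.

Solve by backward induction from round 4.
Round 4 (the retailer proposes): the supplier will accept anything ≥ 0, so the retailer offers 0 and keeps 120.
Round 3 (the supplier proposes): the retailer can get 120 next round, worth 0.66 × 120 = 79.2 now. The supplier offers 79.2 and keeps 120 − 79.2 = 40.8.
Round 2 (the retailer proposes): the supplier can get 40.8 next round, worth 0.94 × 40.8 = 38.352 now, so the retailer offers 38.352, keeping 81.648.
Round 1 (the supplier proposes): the retailer can get 81.648 next round, worth 0.66 × 81.648 = 53.88768 now. The supplier offers 53.88768 and keeps 120 − 53.88768 = 66.11232.

66.11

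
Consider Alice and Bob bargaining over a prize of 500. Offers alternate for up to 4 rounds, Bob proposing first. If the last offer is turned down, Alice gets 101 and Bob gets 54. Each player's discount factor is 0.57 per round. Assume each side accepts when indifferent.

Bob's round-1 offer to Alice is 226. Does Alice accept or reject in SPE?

Round 4 (Alice proposes): Bob gets 54 if talks fail, so Alice offers 54 and keeps 446.
Round 3 (Bob proposes): Alice can get 446 next round, worth 0.57 × 446 = 254.22 now, so Bob offers 254.22, keeping 245.78.
Round 2 (Alice proposes): Bob can get 245.78 next round, worth 0.57 × 245.78 = 140.0946 now, so Alice offers 140.0946, keeping 359.9054.
So by rejecting in round 1, Alice gets 359.9054 next round, worth 0.57 × 359.9054 = 205.146078 now.
Offer 226 ≥ 205.146078, so Alice accepts.

Accept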